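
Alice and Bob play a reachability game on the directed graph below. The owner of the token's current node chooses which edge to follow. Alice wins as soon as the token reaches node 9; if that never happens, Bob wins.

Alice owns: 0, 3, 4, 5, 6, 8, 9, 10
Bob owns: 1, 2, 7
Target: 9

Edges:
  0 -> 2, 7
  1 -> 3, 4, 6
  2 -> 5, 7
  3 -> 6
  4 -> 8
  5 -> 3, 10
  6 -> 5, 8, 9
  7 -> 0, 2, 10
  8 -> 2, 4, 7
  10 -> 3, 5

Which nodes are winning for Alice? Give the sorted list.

3, 5, 6, 9, 10

A0 = {9}
A1: add {6} — 6 (Alice) has 6→9.
A2: add {3} — 3 (Alice) has 3→6.
A3: add {5, 10} — 5 (Alice) has 5→3; 10 (Alice) has 10→3.
A4 = A3; e.g. 0 (Alice) has no edge into A3. Fixed point.
Alice's winning region = {3, 5, 6, 9, 10}.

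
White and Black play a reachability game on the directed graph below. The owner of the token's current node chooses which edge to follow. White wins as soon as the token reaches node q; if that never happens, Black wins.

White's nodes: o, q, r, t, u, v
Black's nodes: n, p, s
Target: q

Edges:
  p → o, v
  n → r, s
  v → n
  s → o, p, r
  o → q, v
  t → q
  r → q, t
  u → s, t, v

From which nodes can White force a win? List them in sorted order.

A0 = {q}
A1: add {o, r, t} — o (White) has o→q; r (White) has r→q; t (White) has t→q.
A2: add {u} — u (White) has u→t.
A3 = A2; e.g. n (Black) can still go to s. Fixed point.
White's winning region = {o, q, r, t, u}.

o, q, r, t, u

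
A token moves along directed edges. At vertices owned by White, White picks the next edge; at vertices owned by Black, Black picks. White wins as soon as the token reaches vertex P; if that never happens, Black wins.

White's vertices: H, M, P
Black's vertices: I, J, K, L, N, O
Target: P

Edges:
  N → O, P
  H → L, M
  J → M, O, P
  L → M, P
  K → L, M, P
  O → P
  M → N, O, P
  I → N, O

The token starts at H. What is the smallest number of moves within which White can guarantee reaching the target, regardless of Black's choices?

2

A0 = {P}
A1: add {M, O} — M (White) has M→P; O (Black): all of {P} already in.
A2: add {H, J, L, N} — H (White) has H→M; J (Black): all of {M, O, P} already in; L (Black): all of {M, P} already in; N (Black): all of {O, P} already in.
H enters the attractor at level 2, so White can force the target in 2 moves from there.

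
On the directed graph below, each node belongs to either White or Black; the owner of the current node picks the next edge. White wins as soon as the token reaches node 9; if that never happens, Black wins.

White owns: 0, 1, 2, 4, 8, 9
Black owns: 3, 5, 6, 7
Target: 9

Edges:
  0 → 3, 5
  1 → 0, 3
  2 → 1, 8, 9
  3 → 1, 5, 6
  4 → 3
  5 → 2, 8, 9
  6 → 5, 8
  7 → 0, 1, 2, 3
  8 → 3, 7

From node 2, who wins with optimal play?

A0 = {9}
A1: add {2} — 2 (White) has 2→9.
A2 = A1; e.g. 0 (White) has no edge into A1. Fixed point.
2 ∈ A1, so White can force the target.

White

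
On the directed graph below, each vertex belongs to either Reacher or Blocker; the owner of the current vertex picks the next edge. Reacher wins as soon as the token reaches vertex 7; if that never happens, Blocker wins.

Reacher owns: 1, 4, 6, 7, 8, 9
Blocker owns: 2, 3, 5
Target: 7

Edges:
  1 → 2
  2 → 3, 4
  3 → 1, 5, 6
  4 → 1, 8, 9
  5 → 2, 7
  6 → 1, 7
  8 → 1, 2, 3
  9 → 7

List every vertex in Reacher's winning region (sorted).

A0 = {7}
A1: add {6, 9} — 6 (Reacher) has 6→7; 9 (Reacher) has 9→7.
A2: add {4} — 4 (Reacher) has 4→9.
A3 = A2; e.g. 1 (Reacher) has no edge into A2. Fixed point.
Reacher's winning region = {4, 6, 7, 9}.

4, 6, 7, 9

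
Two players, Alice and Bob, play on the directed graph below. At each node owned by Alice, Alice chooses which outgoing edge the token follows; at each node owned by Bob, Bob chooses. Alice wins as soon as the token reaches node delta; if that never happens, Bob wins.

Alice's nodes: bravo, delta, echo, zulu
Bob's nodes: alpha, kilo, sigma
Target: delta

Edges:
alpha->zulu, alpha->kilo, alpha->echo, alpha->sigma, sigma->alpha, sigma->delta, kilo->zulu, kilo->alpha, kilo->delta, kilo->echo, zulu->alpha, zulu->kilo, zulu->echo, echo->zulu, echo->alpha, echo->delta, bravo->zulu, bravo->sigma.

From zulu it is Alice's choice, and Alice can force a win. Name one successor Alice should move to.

A0 = {delta}
A1: add {echo} — echo (Alice) has echo→delta.
A2: add {zulu} — zulu (Alice) has zulu→echo.
A3: add {bravo} — bravo (Alice) has bravo→zulu.
A4 = A3; e.g. alpha (Bob) can still go to kilo. Fixed point.
From zulu, successor echo is in the attractor (rank 1); the other successors alpha, kilo are not.

echo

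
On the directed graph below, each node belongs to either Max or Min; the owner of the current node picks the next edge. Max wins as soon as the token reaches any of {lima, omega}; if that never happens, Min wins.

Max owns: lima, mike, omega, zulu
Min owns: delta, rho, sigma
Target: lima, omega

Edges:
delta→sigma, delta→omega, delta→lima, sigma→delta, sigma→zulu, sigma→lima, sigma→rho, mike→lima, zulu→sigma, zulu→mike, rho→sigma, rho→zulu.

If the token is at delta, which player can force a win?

A0 = {lima, omega}
A1: add {mike} — mike (Max) has mike→lima.
A2: add {zulu} — zulu (Max) has zulu→mike.
A3 = A2; e.g. delta (Min) can still go to sigma. Fixed point.
delta never enters the attractor, so Min can avoid the target forever.

Min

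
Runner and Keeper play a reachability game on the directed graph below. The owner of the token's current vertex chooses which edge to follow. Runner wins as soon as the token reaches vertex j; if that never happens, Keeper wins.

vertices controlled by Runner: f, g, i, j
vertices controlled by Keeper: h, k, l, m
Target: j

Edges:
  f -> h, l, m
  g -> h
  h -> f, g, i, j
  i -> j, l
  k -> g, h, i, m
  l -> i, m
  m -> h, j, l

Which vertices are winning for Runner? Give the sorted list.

A0 = {j}
A1: add {i} — i (Runner) has i→j.
A2 = A1; e.g. f (Runner) has no edge into A1. Fixed point.
Runner's winning region = {i, j}.

i, j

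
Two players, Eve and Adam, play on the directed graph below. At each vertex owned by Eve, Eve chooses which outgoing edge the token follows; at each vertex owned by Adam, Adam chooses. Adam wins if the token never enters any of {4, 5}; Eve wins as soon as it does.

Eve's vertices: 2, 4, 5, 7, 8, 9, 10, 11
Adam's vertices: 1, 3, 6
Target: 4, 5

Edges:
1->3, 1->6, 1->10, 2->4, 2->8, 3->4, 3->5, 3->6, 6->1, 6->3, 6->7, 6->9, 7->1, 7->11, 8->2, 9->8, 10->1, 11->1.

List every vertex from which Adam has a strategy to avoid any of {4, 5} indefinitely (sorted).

A0 = {4, 5}
A1: add {2} — 2 (Eve) has 2→4.
A2: add {8} — 8 (Eve) has 8→2.
A3: add {9} — 9 (Eve) has 9→8.
A4 = A3; e.g. 1 (Adam) can still go to 3. Fixed point.
Eve's attractor = {2, 4, 5, 8, 9}; Adam avoids the target exactly from the complement.

1, 3, 6, 7, 10, 11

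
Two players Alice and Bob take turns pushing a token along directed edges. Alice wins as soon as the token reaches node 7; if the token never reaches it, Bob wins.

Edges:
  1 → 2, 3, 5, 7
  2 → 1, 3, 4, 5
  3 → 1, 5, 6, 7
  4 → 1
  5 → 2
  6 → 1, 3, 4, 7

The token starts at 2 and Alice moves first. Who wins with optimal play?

Track states (vertex, player-to-move).
A0 = {(7,Alice), (7,Bob)}
A1: add {(1,Alice), (3,Alice), (6,Alice)}.
A2: add {(4,Bob)}.
A3: add {(2,Alice)}.
(2,Alice) ∈ A3 ⇒ Alice forces the target.

Alice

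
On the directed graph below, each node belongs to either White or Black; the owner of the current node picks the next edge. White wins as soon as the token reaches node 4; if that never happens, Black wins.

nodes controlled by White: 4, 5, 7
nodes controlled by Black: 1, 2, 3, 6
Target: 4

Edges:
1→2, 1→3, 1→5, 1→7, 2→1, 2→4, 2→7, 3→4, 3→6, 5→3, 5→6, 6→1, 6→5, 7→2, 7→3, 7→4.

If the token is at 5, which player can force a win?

Black

A0 = {4}
A1: add {7} — 7 (White) has 7→4.
A2 = A1; e.g. 1 (Black) can still go to 2. Fixed point.
5 never enters the attractor, so Black can avoid the target forever.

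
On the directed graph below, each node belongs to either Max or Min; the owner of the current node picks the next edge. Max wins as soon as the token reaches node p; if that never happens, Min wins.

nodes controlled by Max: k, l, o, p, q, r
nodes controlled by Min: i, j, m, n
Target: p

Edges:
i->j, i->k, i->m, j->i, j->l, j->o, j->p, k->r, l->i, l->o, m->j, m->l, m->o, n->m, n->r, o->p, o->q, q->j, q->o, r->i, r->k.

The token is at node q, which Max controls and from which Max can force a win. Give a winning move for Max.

o

A0 = {p}
A1: add {o} — o (Max) has o→p.
A2: add {l, q} — l (Max) has l→o; q (Max) has q→o.
A3 = A2; e.g. i (Min) can still go to j. Fixed point.
From q, successor o is in the attractor (rank 1); the other successor j is not.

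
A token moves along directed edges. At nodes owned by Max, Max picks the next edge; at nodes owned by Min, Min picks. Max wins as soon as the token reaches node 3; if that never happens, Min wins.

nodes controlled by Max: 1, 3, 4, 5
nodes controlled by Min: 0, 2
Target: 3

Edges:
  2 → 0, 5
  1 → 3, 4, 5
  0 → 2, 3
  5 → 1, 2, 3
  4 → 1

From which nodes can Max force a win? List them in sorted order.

1, 3, 4, 5

A0 = {3}
A1: add {1, 5} — 1 (Max) has 1→3; 5 (Max) has 5→3.
A2: add {4} — 4 (Max) has 4→1.
A3 = A2; e.g. 0 (Min) can still go to 2. Fixed point.
Max's winning region = {1, 3, 4, 5}.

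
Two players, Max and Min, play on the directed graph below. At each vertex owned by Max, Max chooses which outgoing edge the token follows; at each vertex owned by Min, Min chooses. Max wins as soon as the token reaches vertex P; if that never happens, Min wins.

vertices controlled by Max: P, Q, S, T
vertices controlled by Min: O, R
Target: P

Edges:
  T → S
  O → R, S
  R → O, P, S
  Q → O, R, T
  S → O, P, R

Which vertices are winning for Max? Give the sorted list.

P, Q, S, T

A0 = {P}
A1: add {S} — S (Max) has S→P.
A2: add {T} — T (Max) has T→S.
A3: add {Q} — Q (Max) has Q→T.
A4 = A3; e.g. O (Min) can still go to R. Fixed point.
Max's winning region = {P, Q, S, T}.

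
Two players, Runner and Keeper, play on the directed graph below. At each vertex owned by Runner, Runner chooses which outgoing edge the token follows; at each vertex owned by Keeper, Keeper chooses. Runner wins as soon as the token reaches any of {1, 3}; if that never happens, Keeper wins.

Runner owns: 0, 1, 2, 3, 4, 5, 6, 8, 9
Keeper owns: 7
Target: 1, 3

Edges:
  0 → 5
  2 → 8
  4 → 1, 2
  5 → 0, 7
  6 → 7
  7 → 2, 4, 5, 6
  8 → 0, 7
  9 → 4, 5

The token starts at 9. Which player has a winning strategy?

A0 = {1, 3}
A1: add {4} — 4 (Runner) has 4→1.
A2: add {9} — 9 (Runner) has 9→4.
A3 = A2; e.g. 0 (Runner) has no edge into A2. Fixed point.
9 ∈ A2, so Runner can force the target.

Runner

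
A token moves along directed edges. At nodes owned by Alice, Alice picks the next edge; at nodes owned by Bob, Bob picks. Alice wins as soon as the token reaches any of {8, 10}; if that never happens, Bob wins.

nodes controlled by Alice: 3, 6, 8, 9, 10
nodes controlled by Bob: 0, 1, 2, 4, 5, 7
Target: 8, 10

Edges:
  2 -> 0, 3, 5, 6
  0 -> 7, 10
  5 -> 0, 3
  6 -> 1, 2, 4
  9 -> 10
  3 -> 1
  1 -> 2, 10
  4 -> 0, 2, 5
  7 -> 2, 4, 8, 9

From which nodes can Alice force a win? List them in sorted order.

A0 = {8, 10}
A1: add {9} — 9 (Alice) has 9→10.
A2 = A1; e.g. 0 (Bob) can still go to 7. Fixed point.
Alice's winning region = {8, 9, 10}.

8, 9, 10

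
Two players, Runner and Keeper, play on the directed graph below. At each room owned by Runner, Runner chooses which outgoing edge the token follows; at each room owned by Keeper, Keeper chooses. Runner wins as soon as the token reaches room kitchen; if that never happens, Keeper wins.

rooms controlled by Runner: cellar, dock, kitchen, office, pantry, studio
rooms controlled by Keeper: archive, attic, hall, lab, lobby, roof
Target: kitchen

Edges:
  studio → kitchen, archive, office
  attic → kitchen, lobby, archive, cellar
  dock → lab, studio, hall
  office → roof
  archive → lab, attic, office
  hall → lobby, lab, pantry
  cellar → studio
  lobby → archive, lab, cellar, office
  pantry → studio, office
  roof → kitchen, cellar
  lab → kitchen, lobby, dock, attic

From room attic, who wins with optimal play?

A0 = {kitchen}
A1: add {studio} — studio (Runner) has studio→kitchen.
A2: add {cellar, dock, pantry} — dock (Runner) has dock→studio; pantry (Runner) has pantry→studio; cellar (Runner) has cellar→studio.
A3: add {roof} — roof (Keeper): all of {kitchen, cellar} already in.
A4: add {office} — office (Runner) has office→roof.
A5 = A4; e.g. lobby (Keeper) can still go to archive. Fixed point.
attic never enters the attractor, so Keeper can avoid the target forever.

Keeper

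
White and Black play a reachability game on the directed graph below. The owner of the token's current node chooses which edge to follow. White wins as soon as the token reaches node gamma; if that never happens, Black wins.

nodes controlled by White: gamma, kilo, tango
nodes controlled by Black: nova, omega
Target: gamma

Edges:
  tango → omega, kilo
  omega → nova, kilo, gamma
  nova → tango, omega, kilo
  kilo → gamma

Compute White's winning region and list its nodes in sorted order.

gamma, kilo, tango

A0 = {gamma}
A1: add {kilo} — kilo (White) has kilo→gamma.
A2: add {tango} — tango (White) has tango→kilo.
A3 = A2; e.g. omega (Black) can still go to nova. Fixed point.
White's winning region = {gamma, kilo, tango}.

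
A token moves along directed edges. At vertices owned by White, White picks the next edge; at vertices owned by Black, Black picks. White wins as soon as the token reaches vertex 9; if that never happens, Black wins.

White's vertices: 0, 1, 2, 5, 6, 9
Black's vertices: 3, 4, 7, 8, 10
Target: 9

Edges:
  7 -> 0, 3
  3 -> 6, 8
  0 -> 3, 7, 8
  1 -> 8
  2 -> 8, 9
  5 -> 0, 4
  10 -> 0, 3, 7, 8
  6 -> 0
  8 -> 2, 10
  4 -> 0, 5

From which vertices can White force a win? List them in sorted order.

A0 = {9}
A1: add {2} — 2 (White) has 2→9.
A2 = A1; e.g. 0 (White) has no edge into A1. Fixed point.
White's winning region = {2, 9}.

2, 9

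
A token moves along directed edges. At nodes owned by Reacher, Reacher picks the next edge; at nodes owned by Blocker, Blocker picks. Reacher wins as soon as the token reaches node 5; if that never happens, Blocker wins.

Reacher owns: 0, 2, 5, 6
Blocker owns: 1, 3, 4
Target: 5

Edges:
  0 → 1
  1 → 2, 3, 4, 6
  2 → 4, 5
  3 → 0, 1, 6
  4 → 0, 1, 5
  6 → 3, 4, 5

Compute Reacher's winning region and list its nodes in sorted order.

A0 = {5}
A1: add {2, 6} — 2 (Reacher) has 2→5; 6 (Reacher) has 6→5.
A2 = A1; e.g. 0 (Reacher) has no edge into A1. Fixed point.
Reacher's winning region = {2, 5, 6}.

2, 5, 6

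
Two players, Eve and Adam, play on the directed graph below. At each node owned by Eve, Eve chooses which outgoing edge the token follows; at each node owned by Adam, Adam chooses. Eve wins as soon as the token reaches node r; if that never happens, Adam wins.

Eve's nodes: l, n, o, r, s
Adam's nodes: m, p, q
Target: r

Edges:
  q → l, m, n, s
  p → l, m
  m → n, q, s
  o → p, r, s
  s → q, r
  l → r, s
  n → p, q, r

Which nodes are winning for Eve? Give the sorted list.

A0 = {r}
A1: add {l, n, o, s} — l (Eve) has l→r; n (Eve) has n→r; o (Eve) has o→r; s (Eve) has s→r.
A2 = A1; e.g. m (Adam) can still go to q. Fixed point.
Eve's winning region = {l, n, o, r, s}.

l, n, o, r, s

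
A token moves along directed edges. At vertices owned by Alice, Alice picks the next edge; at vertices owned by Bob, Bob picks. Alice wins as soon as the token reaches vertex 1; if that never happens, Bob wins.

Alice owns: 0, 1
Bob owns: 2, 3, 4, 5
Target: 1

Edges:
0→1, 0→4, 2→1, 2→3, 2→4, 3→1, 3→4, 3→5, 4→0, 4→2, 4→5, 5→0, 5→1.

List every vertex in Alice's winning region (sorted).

0, 1, 5

A0 = {1}
A1: add {0} — 0 (Alice) has 0→1.
A2: add {5} — 5 (Bob): all of {0, 1} already in.
A3 = A2; e.g. 2 (Bob) can still go to 3. Fixed point.
Alice's winning region = {0, 1, 5}.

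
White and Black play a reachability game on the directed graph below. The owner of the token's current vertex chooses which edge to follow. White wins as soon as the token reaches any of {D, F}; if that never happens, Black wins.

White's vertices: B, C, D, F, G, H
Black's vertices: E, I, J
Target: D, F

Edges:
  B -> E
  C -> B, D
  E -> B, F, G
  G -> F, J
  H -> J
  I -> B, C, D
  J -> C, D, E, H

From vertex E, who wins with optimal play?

A0 = {D, F}
A1: add {C, G} — C (White) has C→D; G (White) has G→F.
A2 = A1; e.g. B (White) has no edge into A1. Fixed point.
E never enters the attractor, so Black can avoid the target forever.

Black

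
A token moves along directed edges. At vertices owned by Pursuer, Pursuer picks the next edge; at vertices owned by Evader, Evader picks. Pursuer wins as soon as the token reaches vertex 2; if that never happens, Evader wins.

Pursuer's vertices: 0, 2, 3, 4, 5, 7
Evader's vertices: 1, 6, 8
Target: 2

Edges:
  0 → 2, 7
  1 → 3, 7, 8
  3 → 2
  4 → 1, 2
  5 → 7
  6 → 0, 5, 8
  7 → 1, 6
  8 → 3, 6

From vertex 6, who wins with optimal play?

A0 = {2}
A1: add {0, 3, 4} — 0 (Pursuer) has 0→2; 3 (Pursuer) has 3→2; 4 (Pursuer) has 4→2.
A2 = A1; e.g. 1 (Evader) can still go to 7. Fixed point.
6 never enters the attractor, so Evader can avoid the target forever.

Evader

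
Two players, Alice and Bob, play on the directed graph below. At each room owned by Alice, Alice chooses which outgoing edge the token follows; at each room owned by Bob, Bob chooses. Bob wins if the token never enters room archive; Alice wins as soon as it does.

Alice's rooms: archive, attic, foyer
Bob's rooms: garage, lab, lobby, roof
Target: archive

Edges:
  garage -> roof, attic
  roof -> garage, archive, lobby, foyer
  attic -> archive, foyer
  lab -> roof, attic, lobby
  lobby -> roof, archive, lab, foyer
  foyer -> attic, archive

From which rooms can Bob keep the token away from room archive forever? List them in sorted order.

A0 = {archive}
A1: add {attic, foyer} — attic (Alice) has attic→archive; foyer (Alice) has foyer→archive.
A2 = A1; e.g. garage (Bob) can still go to roof. Fixed point.
Alice's attractor = {archive, attic, foyer}; Bob avoids the target exactly from the complement.

garage, lab, lobby, roof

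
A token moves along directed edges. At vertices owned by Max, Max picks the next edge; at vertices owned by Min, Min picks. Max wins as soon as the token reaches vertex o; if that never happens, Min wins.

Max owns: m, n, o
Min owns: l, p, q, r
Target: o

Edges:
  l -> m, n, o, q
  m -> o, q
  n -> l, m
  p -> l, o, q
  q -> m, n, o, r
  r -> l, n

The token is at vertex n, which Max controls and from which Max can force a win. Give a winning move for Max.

A0 = {o}
A1: add {m} — m (Max) has m→o.
A2: add {n} — n (Max) has n→m.
A3 = A2; e.g. l (Min) can still go to q. Fixed point.
From n, successor m is in the attractor (rank 1); the other successor l is not.

m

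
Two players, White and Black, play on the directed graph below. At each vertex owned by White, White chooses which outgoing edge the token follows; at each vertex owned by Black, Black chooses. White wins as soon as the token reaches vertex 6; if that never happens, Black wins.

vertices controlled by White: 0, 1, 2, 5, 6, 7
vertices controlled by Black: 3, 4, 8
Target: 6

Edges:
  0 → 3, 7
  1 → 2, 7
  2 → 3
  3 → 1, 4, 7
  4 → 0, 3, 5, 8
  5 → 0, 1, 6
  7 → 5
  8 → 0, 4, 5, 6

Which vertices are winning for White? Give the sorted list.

A0 = {6}
A1: add {5} — 5 (White) has 5→6.
A2: add {7} — 7 (White) has 7→5.
A3: add {0, 1} — 0 (White) has 0→7; 1 (White) has 1→7.
A4 = A3; e.g. 2 (White) has no edge into A3. Fixed point.
White's winning region = {0, 1, 5, 6, 7}.

0, 1, 5, 6, 7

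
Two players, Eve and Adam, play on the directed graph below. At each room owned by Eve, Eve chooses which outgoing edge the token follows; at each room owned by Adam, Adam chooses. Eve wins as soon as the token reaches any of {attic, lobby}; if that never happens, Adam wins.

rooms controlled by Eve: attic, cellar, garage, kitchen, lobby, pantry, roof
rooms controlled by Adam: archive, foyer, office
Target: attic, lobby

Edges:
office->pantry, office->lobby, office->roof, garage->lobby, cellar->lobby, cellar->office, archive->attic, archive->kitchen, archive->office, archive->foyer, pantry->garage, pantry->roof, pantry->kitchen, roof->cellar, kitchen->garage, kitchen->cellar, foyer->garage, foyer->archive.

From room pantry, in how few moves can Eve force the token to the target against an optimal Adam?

2

A0 = {attic, lobby}
A1: add {cellar, garage} — garage (Eve) has garage→lobby; cellar (Eve) has cellar→lobby.
A2: add {kitchen, pantry, roof} — pantry (Eve) has pantry→garage; roof (Eve) has roof→cellar; kitchen (Eve) has kitchen→garage.
pantry enters the attractor at level 2, so Eve can force the target in 2 moves from there.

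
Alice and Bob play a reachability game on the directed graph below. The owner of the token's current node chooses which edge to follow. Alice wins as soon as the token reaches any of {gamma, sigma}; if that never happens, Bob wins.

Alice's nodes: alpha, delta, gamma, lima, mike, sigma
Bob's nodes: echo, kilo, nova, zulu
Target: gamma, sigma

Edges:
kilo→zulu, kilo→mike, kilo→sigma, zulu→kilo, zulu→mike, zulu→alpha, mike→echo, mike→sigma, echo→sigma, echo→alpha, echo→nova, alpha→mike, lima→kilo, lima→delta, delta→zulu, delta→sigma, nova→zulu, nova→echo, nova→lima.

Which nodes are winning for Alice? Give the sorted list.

A0 = {gamma, sigma}
A1: add {delta, mike} — mike (Alice) has mike→sigma; delta (Alice) has delta→sigma.
A2: add {alpha, lima} — alpha (Alice) has alpha→mike; lima (Alice) has lima→delta.
A3 = A2; e.g. kilo (Bob) can still go to zulu. Fixed point.
Alice's winning region = {alpha, delta, gamma, lima, mike, sigma}.

alpha, delta, gamma, lima, mike, sigma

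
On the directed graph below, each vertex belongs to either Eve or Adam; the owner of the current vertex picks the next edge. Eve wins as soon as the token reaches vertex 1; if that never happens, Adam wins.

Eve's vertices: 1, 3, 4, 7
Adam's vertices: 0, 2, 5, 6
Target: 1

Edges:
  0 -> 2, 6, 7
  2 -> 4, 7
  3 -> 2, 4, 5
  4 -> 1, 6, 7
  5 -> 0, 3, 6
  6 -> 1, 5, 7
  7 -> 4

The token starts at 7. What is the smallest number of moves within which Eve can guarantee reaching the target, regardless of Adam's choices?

A0 = {1}
A1: add {4} — 4 (Eve) has 4→1.
A2: add {3, 7} — 3 (Eve) has 3→4; 7 (Eve) has 7→4.
7 enters the attractor at level 2, so Eve can force the target in 2 moves from there.

2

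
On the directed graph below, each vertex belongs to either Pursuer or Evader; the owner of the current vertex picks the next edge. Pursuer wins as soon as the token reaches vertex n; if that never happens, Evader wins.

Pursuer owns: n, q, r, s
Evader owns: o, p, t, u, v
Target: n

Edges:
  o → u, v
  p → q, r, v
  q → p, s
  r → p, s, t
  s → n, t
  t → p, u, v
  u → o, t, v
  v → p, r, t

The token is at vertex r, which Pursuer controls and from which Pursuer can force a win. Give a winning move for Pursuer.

A0 = {n}
A1: add {s} — s (Pursuer) has s→n.
A2: add {q, r} — q (Pursuer) has q→s; r (Pursuer) has r→s.
A3 = A2; e.g. o (Evader) can still go to u. Fixed point.
From r, successor s is in the attractor (rank 1); the other successors p, t are not.

s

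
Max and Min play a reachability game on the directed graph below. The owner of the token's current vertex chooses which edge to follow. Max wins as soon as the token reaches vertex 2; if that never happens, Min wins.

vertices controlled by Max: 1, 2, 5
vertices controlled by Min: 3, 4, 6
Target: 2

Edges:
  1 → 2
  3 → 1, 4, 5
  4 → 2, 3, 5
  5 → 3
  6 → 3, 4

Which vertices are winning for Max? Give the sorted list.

A0 = {2}
A1: add {1} — 1 (Max) has 1→2.
A2 = A1; e.g. 3 (Min) can still go to 4. Fixed point.
Max's winning region = {1, 2}.

1, 2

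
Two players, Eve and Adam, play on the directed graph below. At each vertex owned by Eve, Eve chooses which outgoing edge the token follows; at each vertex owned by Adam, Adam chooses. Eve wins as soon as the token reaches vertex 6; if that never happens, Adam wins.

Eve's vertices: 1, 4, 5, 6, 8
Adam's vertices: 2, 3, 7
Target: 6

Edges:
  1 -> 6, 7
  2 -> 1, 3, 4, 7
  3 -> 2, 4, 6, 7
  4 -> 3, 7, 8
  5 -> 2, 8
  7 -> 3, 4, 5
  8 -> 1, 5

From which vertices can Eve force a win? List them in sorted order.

1, 4, 5, 6, 8

A0 = {6}
A1: add {1} — 1 (Eve) has 1→6.
A2: add {8} — 8 (Eve) has 8→1.
A3: add {4, 5} — 4 (Eve) has 4→8; 5 (Eve) has 5→8.
A4 = A3; e.g. 2 (Adam) can still go to 3. Fixed point.
Eve's winning region = {1, 4, 5, 6, 8}.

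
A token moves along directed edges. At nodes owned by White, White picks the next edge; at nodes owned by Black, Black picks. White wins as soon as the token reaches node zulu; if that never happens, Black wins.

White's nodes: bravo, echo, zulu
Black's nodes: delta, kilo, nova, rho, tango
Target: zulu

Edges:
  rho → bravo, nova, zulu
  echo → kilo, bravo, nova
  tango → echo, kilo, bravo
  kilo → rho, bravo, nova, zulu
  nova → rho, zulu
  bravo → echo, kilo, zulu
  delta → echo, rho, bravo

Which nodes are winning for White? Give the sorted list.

A0 = {zulu}
A1: add {bravo} — bravo (White) has bravo→zulu.
A2: add {echo} — echo (White) has echo→bravo.
A3 = A2; e.g. kilo (Black) can still go to rho. Fixed point.
White's winning region = {bravo, echo, zulu}.

bravo, echo, zulu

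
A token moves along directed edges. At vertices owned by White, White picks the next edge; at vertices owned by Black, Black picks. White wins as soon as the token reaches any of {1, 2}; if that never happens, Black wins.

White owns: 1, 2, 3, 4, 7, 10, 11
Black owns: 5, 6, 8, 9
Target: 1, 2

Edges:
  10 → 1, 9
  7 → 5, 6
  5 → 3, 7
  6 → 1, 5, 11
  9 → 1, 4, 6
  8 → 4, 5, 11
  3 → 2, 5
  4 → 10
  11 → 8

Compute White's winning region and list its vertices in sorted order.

1, 2, 3, 4, 10

A0 = {1, 2}
A1: add {3, 10} — 3 (White) has 3→2; 10 (White) has 10→1.
A2: add {4} — 4 (White) has 4→10.
A3 = A2; e.g. 5 (Black) can still go to 7. Fixed point.
White's winning region = {1, 2, 3, 4, 10}.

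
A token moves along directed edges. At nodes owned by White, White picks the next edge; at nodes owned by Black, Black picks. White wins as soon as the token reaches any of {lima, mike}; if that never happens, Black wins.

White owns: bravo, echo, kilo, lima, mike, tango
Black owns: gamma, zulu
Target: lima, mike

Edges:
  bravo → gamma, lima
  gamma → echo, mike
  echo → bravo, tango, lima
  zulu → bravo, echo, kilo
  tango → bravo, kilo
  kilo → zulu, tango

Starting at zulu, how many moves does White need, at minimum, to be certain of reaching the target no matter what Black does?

A0 = {lima, mike}
A1: add {bravo, echo} — bravo (White) has bravo→lima; echo (White) has echo→lima.
A2: add {gamma, tango} — gamma (Black): all of {echo, mike} already in; tango (White) has tango→bravo.
A3: add {kilo} — kilo (White) has kilo→tango.
A4: add {zulu} — zulu (Black): all of {bravo, echo, kilo} already in.
A4 = all vertices. Fixed point.
zulu enters the attractor at level 4, so White can force the target in 4 moves from there.

4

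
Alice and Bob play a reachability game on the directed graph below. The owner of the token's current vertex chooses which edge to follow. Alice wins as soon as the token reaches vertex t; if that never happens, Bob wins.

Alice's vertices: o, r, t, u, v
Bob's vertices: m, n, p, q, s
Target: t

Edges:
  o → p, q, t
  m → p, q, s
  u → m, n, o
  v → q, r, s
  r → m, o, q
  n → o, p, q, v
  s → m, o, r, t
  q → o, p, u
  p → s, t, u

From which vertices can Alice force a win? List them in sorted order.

A0 = {t}
A1: add {o} — o (Alice) has o→t.
A2: add {r, u} — r (Alice) has r→o; u (Alice) has u→o.
A3: add {v} — v (Alice) has v→r.
A4 = A3; e.g. m (Bob) can still go to p. Fixed point.
Alice's winning region = {o, r, t, u, v}.

o, r, t, u, v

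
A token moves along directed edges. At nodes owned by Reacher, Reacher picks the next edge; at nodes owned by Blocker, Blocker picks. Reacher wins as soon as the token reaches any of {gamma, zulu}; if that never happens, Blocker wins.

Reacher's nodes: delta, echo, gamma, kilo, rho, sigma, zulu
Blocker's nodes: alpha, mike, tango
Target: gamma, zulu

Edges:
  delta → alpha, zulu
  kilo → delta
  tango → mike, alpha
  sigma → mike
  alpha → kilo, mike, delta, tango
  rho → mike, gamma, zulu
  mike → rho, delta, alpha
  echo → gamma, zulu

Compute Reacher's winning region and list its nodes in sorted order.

A0 = {gamma, zulu}
A1: add {delta, echo, rho} — echo (Reacher) has echo→gamma; rho (Reacher) has rho→gamma; delta (Reacher) has delta→zulu.
A2: add {kilo} — kilo (Reacher) has kilo→delta.
A3 = A2; e.g. mike (Blocker) can still go to alpha. Fixed point.
Reacher's winning region = {delta, echo, gamma, kilo, rho, zulu}.

delta, echo, gamma, kilo, rho, zulu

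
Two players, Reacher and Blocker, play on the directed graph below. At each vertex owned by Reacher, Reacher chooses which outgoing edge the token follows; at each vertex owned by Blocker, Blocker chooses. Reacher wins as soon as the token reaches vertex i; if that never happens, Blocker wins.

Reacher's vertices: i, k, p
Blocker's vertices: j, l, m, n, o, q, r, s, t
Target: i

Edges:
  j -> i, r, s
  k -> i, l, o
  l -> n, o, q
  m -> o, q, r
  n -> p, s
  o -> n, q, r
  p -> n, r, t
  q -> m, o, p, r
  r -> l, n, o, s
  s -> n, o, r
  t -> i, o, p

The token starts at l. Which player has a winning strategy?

Blocker

A0 = {i}
A1: add {k} — k (Reacher) has k→i.
A2 = A1; e.g. j (Blocker) can still go to r. Fixed point.
l never enters the attractor, so Blocker can avoid the target forever.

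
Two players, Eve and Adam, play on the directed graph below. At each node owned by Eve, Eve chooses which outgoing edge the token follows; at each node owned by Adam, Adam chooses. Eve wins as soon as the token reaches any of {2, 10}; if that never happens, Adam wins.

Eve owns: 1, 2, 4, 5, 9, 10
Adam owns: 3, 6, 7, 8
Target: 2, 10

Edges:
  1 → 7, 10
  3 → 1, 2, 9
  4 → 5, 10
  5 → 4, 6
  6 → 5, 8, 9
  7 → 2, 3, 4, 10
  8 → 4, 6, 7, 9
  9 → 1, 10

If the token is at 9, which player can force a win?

Eve

A0 = {2, 10}
A1: add {1, 4, 9} — 1 (Eve) has 1→10; 4 (Eve) has 4→10; 9 (Eve) has 9→10.
9 ∈ A1, so Eve can force the target.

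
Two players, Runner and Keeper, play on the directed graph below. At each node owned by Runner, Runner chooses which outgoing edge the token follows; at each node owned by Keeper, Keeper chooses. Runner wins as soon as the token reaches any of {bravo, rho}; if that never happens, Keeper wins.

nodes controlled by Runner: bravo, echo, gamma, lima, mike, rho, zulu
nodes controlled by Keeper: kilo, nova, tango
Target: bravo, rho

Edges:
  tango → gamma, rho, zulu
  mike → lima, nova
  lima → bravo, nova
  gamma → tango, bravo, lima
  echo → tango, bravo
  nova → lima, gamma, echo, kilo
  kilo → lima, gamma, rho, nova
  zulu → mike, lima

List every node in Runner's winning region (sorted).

bravo, echo, gamma, lima, mike, rho, tango, zulu

A0 = {bravo, rho}
A1: add {echo, gamma, lima} — lima (Runner) has lima→bravo; gamma (Runner) has gamma→bravo; echo (Runner) has echo→bravo.
A2: add {mike, zulu} — mike (Runner) has mike→lima; zulu (Runner) has zulu→lima.
A3: add {tango} — tango (Keeper): all of {gamma, rho, zulu} already in.
A4 = A3; e.g. nova (Keeper) can still go to kilo. Fixed point.
Runner's winning region = {bravo, echo, gamma, lima, mike, rho, tango, zulu}.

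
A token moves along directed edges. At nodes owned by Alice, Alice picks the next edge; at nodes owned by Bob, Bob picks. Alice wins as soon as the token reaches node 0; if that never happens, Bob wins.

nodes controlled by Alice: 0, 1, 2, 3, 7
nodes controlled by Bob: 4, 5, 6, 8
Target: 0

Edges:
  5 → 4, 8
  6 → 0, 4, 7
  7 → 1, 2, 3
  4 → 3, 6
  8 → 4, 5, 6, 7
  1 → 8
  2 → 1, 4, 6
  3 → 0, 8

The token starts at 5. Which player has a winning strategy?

A0 = {0}
A1: add {3} — 3 (Alice) has 3→0.
A2: add {7} — 7 (Alice) has 7→3.
A3 = A2; e.g. 1 (Alice) has no edge into A2. Fixed point.
5 never enters the attractor, so Bob can avoid the target forever.

Bob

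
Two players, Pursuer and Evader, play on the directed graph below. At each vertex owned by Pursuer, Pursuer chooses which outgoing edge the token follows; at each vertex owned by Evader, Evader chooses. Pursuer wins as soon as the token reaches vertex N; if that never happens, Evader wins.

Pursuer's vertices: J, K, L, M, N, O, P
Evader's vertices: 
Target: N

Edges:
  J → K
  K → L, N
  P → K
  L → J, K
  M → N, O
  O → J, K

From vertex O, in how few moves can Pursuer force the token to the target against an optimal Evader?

2

A0 = {N}
A1: add {K, M} — K (Pursuer) has K→N; M (Pursuer) has M→N.
A2: add {J, L, O, P} — J (Pursuer) has J→K; L (Pursuer) has L→K; O (Pursuer) has O→K; P (Pursuer) has P→K.
A2 = all vertices. Fixed point.
O enters the attractor at level 2, so Pursuer can force the target in 2 moves from there.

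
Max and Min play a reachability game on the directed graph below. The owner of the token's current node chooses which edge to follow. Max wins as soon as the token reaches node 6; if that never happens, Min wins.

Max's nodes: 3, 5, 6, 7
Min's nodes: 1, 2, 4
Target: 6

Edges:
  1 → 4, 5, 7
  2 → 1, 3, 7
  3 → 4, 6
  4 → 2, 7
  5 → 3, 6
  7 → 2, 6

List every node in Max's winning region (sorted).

3, 5, 6, 7

A0 = {6}
A1: add {3, 5, 7} — 3 (Max) has 3→6; 5 (Max) has 5→6; 7 (Max) has 7→6.
A2 = A1; e.g. 1 (Min) can still go to 4. Fixed point.
Max's winning region = {3, 5, 6, 7}.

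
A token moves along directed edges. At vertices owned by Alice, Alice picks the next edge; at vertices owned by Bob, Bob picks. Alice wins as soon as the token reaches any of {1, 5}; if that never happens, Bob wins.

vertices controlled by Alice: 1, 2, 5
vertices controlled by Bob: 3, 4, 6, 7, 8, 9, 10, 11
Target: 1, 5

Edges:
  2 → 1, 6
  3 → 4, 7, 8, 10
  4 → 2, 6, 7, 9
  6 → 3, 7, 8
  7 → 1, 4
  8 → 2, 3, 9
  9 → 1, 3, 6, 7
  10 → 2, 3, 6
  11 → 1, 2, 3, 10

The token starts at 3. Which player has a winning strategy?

A0 = {1, 5}
A1: add {2} — 2 (Alice) has 2→1.
A2 = A1; e.g. 3 (Bob) can still go to 4. Fixed point.
3 never enters the attractor, so Bob can avoid the target forever.

Bob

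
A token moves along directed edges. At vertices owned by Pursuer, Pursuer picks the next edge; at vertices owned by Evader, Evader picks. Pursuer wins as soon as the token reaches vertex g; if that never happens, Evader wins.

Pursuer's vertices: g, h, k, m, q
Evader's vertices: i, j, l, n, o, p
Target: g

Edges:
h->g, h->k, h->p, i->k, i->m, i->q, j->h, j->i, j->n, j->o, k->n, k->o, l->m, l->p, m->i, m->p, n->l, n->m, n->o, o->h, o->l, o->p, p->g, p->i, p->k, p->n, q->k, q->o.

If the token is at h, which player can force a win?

Pursuer

A0 = {g}
A1: add {h} — h (Pursuer) has h→g.
A2 = A1; e.g. i (Evader) can still go to k. Fixed point.
h ∈ A1, so Pursuer can force the target.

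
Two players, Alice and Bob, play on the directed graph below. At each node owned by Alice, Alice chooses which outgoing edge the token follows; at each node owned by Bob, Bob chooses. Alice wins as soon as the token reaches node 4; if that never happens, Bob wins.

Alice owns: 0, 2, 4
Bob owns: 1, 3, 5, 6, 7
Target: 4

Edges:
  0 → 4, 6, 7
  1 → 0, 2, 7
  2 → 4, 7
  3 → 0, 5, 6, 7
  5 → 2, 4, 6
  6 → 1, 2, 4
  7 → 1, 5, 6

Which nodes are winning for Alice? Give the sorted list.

0, 2, 4

A0 = {4}
A1: add {0, 2} — 0 (Alice) has 0→4; 2 (Alice) has 2→4.
A2 = A1; e.g. 1 (Bob) can still go to 7. Fixed point.
Alice's winning region = {0, 2, 4}.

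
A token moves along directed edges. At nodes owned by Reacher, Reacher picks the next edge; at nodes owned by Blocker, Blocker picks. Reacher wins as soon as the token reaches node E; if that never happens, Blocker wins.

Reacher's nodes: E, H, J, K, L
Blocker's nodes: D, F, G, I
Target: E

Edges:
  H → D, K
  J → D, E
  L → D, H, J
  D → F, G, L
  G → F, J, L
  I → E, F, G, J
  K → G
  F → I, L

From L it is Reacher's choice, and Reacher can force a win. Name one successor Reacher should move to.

J

A0 = {E}
A1: add {J} — J (Reacher) has J→E.
A2: add {L} — L (Reacher) has L→J.
A3 = A2; e.g. D (Blocker) can still go to F. Fixed point.
From L, successor J is in the attractor (rank 1); the other successors D, H are not.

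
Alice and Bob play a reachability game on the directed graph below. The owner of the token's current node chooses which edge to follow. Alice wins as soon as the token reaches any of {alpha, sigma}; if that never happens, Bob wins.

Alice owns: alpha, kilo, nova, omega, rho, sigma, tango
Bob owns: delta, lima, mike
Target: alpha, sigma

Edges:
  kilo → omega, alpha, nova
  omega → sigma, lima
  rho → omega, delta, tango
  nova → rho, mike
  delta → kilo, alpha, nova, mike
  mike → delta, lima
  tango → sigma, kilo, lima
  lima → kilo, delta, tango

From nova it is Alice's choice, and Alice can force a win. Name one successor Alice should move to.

rho

A0 = {alpha, sigma}
A1: add {kilo, omega, tango} — kilo (Alice) has kilo→alpha; omega (Alice) has omega→sigma; tango (Alice) has tango→sigma.
A2: add {rho} — rho (Alice) has rho→omega.
A3: add {nova} — nova (Alice) has nova→rho.
A4 = A3; e.g. delta (Bob) can still go to mike. Fixed point.
From nova, successor rho is in the attractor (rank 2); the other successor mike is not.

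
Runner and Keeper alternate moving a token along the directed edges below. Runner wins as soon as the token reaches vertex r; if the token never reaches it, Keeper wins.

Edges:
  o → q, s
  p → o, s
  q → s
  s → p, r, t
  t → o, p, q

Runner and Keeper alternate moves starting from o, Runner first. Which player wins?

Runner

Track states (vertex, player-to-move).
A0 = {(r,Runner), (r,Keeper)}
A1: add {(s,Runner)}.
A2: add {(q,Keeper)}.
A3: add {(o,Runner), (t,Runner)}.
(o,Runner) ∈ A3 ⇒ Runner forces the target.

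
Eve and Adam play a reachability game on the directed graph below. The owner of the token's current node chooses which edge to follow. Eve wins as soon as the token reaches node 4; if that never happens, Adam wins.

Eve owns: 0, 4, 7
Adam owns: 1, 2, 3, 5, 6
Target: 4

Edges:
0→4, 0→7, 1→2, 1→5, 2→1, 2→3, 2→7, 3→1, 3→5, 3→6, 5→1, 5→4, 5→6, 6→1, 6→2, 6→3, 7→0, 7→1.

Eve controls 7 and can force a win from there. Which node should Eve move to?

A0 = {4}
A1: add {0} — 0 (Eve) has 0→4.
A2: add {7} — 7 (Eve) has 7→0.
A3 = A2; e.g. 1 (Adam) can still go to 2. Fixed point.
From 7, successor 0 is in the attractor (rank 1); the other successor 1 is not.

0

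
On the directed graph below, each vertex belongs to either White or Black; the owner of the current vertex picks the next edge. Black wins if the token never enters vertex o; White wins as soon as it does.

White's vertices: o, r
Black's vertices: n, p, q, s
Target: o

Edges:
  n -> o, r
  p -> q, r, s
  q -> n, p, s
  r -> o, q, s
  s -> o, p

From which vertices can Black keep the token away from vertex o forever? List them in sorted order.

A0 = {o}
A1: add {r} — r (White) has r→o.
A2: add {n} — n (Black): all of {o, r} already in.
A3 = A2; e.g. p (Black) can still go to q. Fixed point.
White's attractor = {n, o, r}; Black avoids the target exactly from the complement.

p, q, s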